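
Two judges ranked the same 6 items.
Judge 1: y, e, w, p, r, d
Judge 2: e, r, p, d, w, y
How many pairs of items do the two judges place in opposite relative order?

Assign each item its position (1..6) in the first ordering, then rewrite the second ordering as that position sequence:
positions: y→1, e→2, w→3, p→4, r→5, d→6
second ordering as positions: [2, 5, 4, 6, 3, 1]
Discordant pairs = inversions in this position sequence.
2: 1 → 1
5: 4, 3, 1 → 3
4: 3, 1 → 2
6: 3, 1 → 2
3: 1 → 1
1: 0
Total: 1 + 3 + 2 + 2 + 1 + 0 = 9

Discordant pairs: 9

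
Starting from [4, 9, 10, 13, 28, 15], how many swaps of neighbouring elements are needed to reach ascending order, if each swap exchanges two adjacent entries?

1 adjacent swap

Each adjacent swap fixes exactly one inversion, so the minimum swap count equals the number of inversions.
Count inversions — for each element, later elements that are smaller:
4: none → 0
9: none → 0
10: none → 0
13: none → 0
28: 15 → 1
15: none → 0
Total inversions: 0 + 0 + 0 + 0 + 1 + 0 = 1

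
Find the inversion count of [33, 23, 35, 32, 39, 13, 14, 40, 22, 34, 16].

For each element, count later entries that are smaller:
33: 6
23: 4
35: 6
32: 4
39: 5
13: 0
14: 0
40: 3
22: 1
34: 1
16: 0
Sum: 6 + 4 + 6 + 4 + 5 + 0 + 0 + 3 + 1 + 1 + 0 = 30

30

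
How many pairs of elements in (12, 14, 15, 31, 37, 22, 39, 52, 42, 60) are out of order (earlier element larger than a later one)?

Inversions: 3

Count, for each position, how many later elements it exceeds:
12: 0
14: 0
15: 0
31: 1
37: 1
22: 0
39: 0
52: 1
42: 0
60: 0
Sum: 0 + 0 + 0 + 1 + 1 + 0 + 0 + 1 + 0 + 0 = 3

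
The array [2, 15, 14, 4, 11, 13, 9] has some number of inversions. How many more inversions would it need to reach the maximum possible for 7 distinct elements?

10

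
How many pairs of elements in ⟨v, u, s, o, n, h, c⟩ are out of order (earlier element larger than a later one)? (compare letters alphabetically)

Element-by-element contributions:
v: 6
u: 5
s: 4
o: 3
n: 2
h: 1
c: 0
Sum: 6 + 5 + 4 + 3 + 2 + 1 + 0 = 21

21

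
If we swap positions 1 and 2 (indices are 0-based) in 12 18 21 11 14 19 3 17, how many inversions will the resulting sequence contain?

Positions 1 and 2 hold 18 and 21; after swapping, the array is [12, 21, 18, 11, 14, 19, 3, 17].
Sweep left to right; for each value list the smaller values that follow it:
12: 2
21: 6
18: 4
11: 1
14: 1
19: 2
3: 0
17: 0
Sum: 2 + 6 + 4 + 1 + 1 + 2 + 0 + 0 = 16

16 inversions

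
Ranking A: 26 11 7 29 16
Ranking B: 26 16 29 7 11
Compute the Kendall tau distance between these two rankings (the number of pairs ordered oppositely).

Assign each item its position (1..5) in the first ordering, then rewrite the second ordering as that position sequence:
positions: 26→1, 11→2, 7→3, 29→4, 16→5
second ordering as positions: [1, 5, 4, 3, 2]
Discordant pairs = inversions in this position sequence.
1: 0
5: 4, 3, 2 → 3
4: 3, 2 → 2
3: 2 → 1
2: 0
Total: 0 + 3 + 2 + 1 + 0 = 6

6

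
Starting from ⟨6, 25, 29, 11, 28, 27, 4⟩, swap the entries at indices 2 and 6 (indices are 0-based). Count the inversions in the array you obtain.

There are 4 inversions.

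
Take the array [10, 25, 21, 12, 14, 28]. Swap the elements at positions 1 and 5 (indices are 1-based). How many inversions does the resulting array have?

8

Positions 1 and 5 hold 10 and 14; after swapping, the array is [14, 25, 21, 12, 10, 28].
Count, for each position, how many later elements it exceeds:
14 → 12, 10 → 2
25 → 21, 12, 10 → 3
21 → 12, 10 → 2
12 → 10 → 1
10 → none → 0
28 → none → 0
Sum: 2 + 3 + 2 + 1 + 0 + 0 = 8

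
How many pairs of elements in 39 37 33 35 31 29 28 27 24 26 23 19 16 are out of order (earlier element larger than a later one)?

There are 76 out-of-order pairs.

Element-by-element contributions:
39: 12
37: 11
33: 9
35: 9
31: 8
29: 7
28: 6
27: 5
24: 3
26: 3
23: 2
19: 1
16: 0
Sum: 12 + 11 + 9 + 9 + 8 + 7 + 6 + 5 + 3 + 3 + 2 + 1 + 0 = 76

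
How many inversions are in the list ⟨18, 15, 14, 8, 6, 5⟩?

15 inversions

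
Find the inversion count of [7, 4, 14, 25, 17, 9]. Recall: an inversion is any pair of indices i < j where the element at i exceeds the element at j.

5

Out-of-order index pairs (0-indexed):
(0,1): 7 > 4
(2,5): 14 > 9
(3,4): 25 > 17
(3,5): 25 > 9
(4,5): 17 > 9
That's 5 pairs.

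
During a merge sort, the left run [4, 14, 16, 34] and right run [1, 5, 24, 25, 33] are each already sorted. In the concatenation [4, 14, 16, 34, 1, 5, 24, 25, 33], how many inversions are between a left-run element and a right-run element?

Cross-inversions: 10

For each element r of the right run, count left-run elements greater than r:
r = 1: 4, 14, 16, 34 → 4
r = 5: 14, 16, 34 → 3
r = 24: 34 → 1
r = 25: 34 → 1
r = 33: 34 → 1
Cross-inversions: 4 + 3 + 1 + 1 + 1 = 10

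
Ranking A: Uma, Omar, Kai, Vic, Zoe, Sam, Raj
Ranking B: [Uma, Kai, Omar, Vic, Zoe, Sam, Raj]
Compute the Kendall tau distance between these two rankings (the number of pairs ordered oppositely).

Assign each item its position (1..7) in the first ordering, then rewrite the second ordering as that position sequence:
positions: Uma→1, Omar→2, Kai→3, Vic→4, Zoe→5, Sam→6, Raj→7
second ordering as positions: [1, 3, 2, 4, 5, 6, 7]
Discordant pairs = inversions in this position sequence.
1: 0
3: 2 → 1
2: 0
4: 0
5: 0
6: 0
7: 0
Total: 0 + 1 + 0 + 0 + 0 + 0 + 0 = 1

1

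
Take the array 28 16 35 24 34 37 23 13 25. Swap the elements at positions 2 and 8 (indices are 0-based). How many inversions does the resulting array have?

17 inversions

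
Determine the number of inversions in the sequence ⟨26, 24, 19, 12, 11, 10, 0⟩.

21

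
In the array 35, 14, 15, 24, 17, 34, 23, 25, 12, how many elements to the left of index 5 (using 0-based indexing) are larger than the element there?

1

The element at index 5 is 34.
Elements before it: 35, 14, 15, 24, 17
Those larger than 34: 35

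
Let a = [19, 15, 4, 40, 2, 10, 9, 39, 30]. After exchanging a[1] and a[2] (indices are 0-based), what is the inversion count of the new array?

16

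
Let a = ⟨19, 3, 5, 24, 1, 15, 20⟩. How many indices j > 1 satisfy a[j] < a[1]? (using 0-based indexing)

1

The element at index 1 is 3.
Elements after it: 5, 24, 1, 15, 20
Those smaller than 3: 1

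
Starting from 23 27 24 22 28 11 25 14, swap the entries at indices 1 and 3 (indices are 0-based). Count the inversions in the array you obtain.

Inversions: 14

Positions 1 and 3 hold 27 and 22; after swapping, the array is [23, 22, 24, 27, 28, 11, 25, 14].
Element-by-element contributions:
23: 3
22: 2
24: 2
27: 3
28: 3
11: 0
25: 1
14: 0
Sum: 3 + 2 + 2 + 3 + 3 + 0 + 1 + 0 = 14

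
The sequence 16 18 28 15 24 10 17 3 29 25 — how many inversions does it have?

21 out-of-order pairs

Sweep left to right; for each value list the smaller values that follow it:
16 → 15, 10, 3 → 3
18 → 15, 10, 17, 3 → 4
28 → 15, 24, 10, 17, 3, 25 → 6
15 → 10, 3 → 2
24 → 10, 17, 3 → 3
10 → 3 → 1
17 → 3 → 1
3 → none → 0
29 → 25 → 1
25 → none → 0
Sum: 3 + 4 + 6 + 2 + 3 + 1 + 1 + 0 + 1 + 0 = 21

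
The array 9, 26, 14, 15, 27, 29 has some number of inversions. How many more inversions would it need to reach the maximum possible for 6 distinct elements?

Maximum inversions for 6 distinct elements is C(6, 2) = 6·5/2 = 15.
Current inversions — for each element, count later smaller elements:
9: 0
26: 2
14: 0
15: 0
27: 0
29: 0
Current total: 0 + 2 + 0 + 0 + 0 + 0 = 2
Shortfall: 15 − 2 = 13

13 inversions short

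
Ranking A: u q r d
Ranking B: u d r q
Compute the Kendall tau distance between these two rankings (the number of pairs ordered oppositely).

Assign each item its position (1..4) in the first ordering, then rewrite the second ordering as that position sequence:
positions: u→1, q→2, r→3, d→4
second ordering as positions: [1, 4, 3, 2]
Discordant pairs = inversions in this position sequence.
1: 0
4: 3, 2 → 2
3: 2 → 1
2: 0
Total: 0 + 2 + 1 + 0 = 3

3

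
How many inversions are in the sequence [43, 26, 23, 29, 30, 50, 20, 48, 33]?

15

Count, for each position, how many later elements it exceeds:
43: 6
26: 2
23: 1
29: 1
30: 1
50: 3
20: 0
48: 1
33: 0
Sum: 6 + 2 + 1 + 1 + 1 + 3 + 0 + 1 + 0 = 15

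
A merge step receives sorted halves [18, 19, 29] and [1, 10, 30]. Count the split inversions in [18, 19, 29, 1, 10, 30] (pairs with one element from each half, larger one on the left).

6 cross-inversions

Take each right-half value and tally the left-half values above it:
r = 1: 18, 19, 29 → 3
r = 10: 18, 19, 29 → 3
r = 30: none → 0
Cross-inversions: 3 + 3 + 0 = 6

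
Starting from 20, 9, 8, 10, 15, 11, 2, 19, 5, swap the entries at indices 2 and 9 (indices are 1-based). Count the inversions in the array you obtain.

Positions 2 and 9 hold 9 and 5; after swapping, the array is [20, 5, 8, 10, 15, 11, 2, 19, 9].
Element-by-element contributions:
20 → 5, 8, 10, 15, 11, 2, 19, 9 → 8
5 → 2 → 1
8 → 2 → 1
10 → 2, 9 → 2
15 → 11, 2, 9 → 3
11 → 2, 9 → 2
2 → none → 0
19 → 9 → 1
9 → none → 0
Sum: 8 + 1 + 1 + 2 + 3 + 2 + 0 + 1 + 0 = 18

18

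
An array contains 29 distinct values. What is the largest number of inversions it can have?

Inversions: 406

A reversed (strictly descending) arrangement makes every pair an inversion, giving C(29, 2) inversions.
C(29, 2) = 29·28/2 = 406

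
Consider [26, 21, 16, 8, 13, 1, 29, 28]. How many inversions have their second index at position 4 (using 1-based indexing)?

The element at index 4 is 8.
Elements before it: 26, 21, 16
Those larger than 8: 26, 21, 16

3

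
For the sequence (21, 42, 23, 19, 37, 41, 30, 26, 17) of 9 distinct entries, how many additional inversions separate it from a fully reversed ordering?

15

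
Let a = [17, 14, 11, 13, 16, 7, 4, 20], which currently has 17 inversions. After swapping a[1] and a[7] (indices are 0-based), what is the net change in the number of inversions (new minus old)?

+3

Positions 1 and 7 hold 14 and 20; after swapping, the array is [17, 20, 11, 13, 16, 7, 4, 14].
For each element, count later entries that are smaller:
17: 6
20: 6
11: 2
13: 2
16: 3
7: 1
4: 0
14: 0
Sum: 6 + 6 + 2 + 2 + 3 + 1 + 0 + 0 = 20
Change: 20 − 17 = +3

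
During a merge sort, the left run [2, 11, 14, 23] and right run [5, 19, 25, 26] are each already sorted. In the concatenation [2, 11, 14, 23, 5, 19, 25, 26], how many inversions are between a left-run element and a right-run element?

Count, for every r in R, how many entries of L exceed r:
r = 5: 11, 14, 23 → 3
r = 19: 23 → 1
r = 25: none → 0
r = 26: none → 0
Cross-inversions: 3 + 1 + 0 + 0 = 4

4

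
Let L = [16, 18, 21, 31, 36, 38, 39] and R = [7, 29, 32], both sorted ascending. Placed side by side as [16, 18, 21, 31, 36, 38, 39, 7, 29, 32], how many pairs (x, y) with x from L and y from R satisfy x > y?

14 split inversions

For each element r of the right run, count left-run elements greater than r:
r = 7: 16, 18, 21, 31, 36, 38, 39 → 7
r = 29: 31, 36, 38, 39 → 4
r = 32: 36, 38, 39 → 3
Cross-inversions: 7 + 4 + 3 = 14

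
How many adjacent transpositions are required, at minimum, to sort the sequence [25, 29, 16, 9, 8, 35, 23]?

12

Minimum adjacent swaps = number of inversions (each swap of adjacent out-of-order elements removes one inversion and no swap can remove more).
Count inversions — for each element, later elements that are smaller:
25: 16, 9, 8, 23 → 4
29: 16, 9, 8, 23 → 4
16: 9, 8 → 2
9: 8 → 1
8: none → 0
35: 23 → 1
23: none → 0
Total inversions: 4 + 4 + 2 + 1 + 0 + 1 + 0 = 12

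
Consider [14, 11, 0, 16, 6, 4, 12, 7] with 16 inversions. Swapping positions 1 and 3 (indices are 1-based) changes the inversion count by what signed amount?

Positions 1 and 3 hold 14 and 0; after swapping, the array is [0, 11, 14, 16, 6, 4, 12, 7].
Element-by-element contributions:
0: 0
11: 3
14: 4
16: 4
6: 1
4: 0
12: 1
7: 0
Sum: 0 + 3 + 4 + 4 + 1 + 0 + 1 + 0 = 13
Change: 13 − 16 = -3

-3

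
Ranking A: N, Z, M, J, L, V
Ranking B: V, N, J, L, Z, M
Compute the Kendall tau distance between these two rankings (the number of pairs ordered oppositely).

9

Assign each item its position (1..6) in the first ordering, then rewrite the second ordering as that position sequence:
positions: N→1, Z→2, M→3, J→4, L→5, V→6
second ordering as positions: [6, 1, 4, 5, 2, 3]
Discordant pairs = inversions in this position sequence.
6: 1, 4, 5, 2, 3 → 5
1: 0
4: 2, 3 → 2
5: 2, 3 → 2
2: 0
3: 0
Total: 5 + 0 + 2 + 2 + 0 + 0 = 9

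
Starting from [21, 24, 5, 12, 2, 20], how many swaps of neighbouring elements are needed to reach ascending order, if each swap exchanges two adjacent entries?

10

Each adjacent swap fixes exactly one inversion, so the minimum swap count equals the number of inversions.
Count inversions — for each element, later elements that are smaller:
21: 5, 12, 2, 20 → 4
24: 5, 12, 2, 20 → 4
5: 2 → 1
12: 2 → 1
2: none → 0
20: none → 0
Total inversions: 4 + 4 + 1 + 1 + 0 + 0 = 10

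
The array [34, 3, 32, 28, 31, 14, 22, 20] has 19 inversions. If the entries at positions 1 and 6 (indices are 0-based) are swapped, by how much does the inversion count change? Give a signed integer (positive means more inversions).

+3

Positions 1 and 6 hold 3 and 22; after swapping, the array is [34, 22, 32, 28, 31, 14, 3, 20].
For each element, count later entries that are smaller:
34: 7
22: 3
32: 5
28: 3
31: 3
14: 1
3: 0
20: 0
Sum: 7 + 3 + 5 + 3 + 3 + 1 + 0 + 0 = 22
Change: 22 − 19 = +3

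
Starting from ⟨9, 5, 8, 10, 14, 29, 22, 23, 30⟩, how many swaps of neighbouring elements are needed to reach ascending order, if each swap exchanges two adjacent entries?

The minimum number of adjacent swaps to sort an array equals its inversion count, since every such swap removes exactly one inversion.
Count inversions — for each element, later elements that are smaller:
9: 5, 8 → 2
5: none → 0
8: none → 0
10: none → 0
14: none → 0
29: 22, 23 → 2
22: none → 0
23: none → 0
30: none → 0
Total inversions: 2 + 0 + 0 + 0 + 0 + 2 + 0 + 0 + 0 = 4

4 swaps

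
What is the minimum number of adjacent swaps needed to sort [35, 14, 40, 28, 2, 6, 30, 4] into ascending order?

19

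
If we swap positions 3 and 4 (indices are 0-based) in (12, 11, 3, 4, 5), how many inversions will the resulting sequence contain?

Positions 3 and 4 hold 4 and 5; after swapping, the array is [12, 11, 3, 5, 4].
For each element, count later entries that are smaller:
12: 4
11: 3
3: 0
5: 1
4: 0
Sum: 4 + 3 + 0 + 1 + 0 = 8

8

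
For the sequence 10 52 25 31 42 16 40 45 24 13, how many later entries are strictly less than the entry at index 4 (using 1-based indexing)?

The element at index 4 is 31.
Elements after it: 42, 16, 40, 45, 24, 13
Those smaller than 31: 16, 24, 13

3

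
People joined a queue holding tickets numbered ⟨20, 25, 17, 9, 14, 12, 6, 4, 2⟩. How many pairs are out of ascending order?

33 out-of-order pairs

For each element, count later entries that are smaller:
20 → 17, 9, 14, 12, 6, 4, 2 → 7
25 → 17, 9, 14, 12, 6, 4, 2 → 7
17 → 9, 14, 12, 6, 4, 2 → 6
9 → 6, 4, 2 → 3
14 → 12, 6, 4, 2 → 4
12 → 6, 4, 2 → 3
6 → 4, 2 → 2
4 → 2 → 1
2 → none → 0
Sum: 7 + 7 + 6 + 3 + 4 + 3 + 2 + 1 + 0 = 33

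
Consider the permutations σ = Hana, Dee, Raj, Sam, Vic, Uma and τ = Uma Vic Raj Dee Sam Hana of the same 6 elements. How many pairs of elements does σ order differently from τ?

Discordant pairs: 13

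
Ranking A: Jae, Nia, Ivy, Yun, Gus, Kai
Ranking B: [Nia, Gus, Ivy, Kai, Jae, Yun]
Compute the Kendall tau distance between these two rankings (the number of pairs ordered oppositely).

7 discordant pairs

Assign each item its position (1..6) in the first ordering, then rewrite the second ordering as that position sequence:
positions: Jae→1, Nia→2, Ivy→3, Yun→4, Gus→5, Kai→6
second ordering as positions: [2, 5, 3, 6, 1, 4]
Discordant pairs = inversions in this position sequence.
2: 1 → 1
5: 3, 1, 4 → 3
3: 1 → 1
6: 1, 4 → 2
1: 0
4: 0
Total: 1 + 3 + 1 + 2 + 0 + 0 = 7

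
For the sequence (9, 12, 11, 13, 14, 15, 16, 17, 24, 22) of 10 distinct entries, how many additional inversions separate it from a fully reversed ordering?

Maximum inversions for 10 distinct elements is C(10, 2) = 10·9/2 = 45.
Current inversions — for each element, count later smaller elements:
9: 0
12: 1
11: 0
13: 0
14: 0
15: 0
16: 0
17: 0
24: 1
22: 0
Current total: 0 + 1 + 0 + 0 + 0 + 0 + 0 + 0 + 1 + 0 = 2
Shortfall: 45 − 2 = 43

43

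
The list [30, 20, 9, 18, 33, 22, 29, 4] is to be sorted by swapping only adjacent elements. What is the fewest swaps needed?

16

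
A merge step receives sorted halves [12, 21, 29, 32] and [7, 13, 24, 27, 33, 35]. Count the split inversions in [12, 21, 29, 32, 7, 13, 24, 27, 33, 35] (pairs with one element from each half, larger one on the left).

11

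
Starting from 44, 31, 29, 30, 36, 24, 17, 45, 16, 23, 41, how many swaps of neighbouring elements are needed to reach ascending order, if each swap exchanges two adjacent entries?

34

The minimum number of adjacent swaps to sort an array equals its inversion count, since every such swap removes exactly one inversion.
Count inversions — for each element, later elements that are smaller:
44: 31, 29, 30, 36, 24, 17, 16, 23, 41 → 9
31: 29, 30, 24, 17, 16, 23 → 6
29: 24, 17, 16, 23 → 4
30: 24, 17, 16, 23 → 4
36: 24, 17, 16, 23 → 4
24: 17, 16, 23 → 3
17: 16 → 1
45: 16, 23, 41 → 3
16: none → 0
23: none → 0
41: none → 0
Total inversions: 9 + 6 + 4 + 4 + 4 + 3 + 1 + 3 + 0 + 0 + 0 = 34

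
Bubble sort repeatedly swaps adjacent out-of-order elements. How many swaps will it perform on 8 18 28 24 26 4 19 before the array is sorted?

10

Each adjacent swap fixes exactly one inversion, so the minimum swap count equals the number of inversions.
Count inversions — for each element, later elements that are smaller:
8: 4 → 1
18: 4 → 1
28: 24, 26, 4, 19 → 4
24: 4, 19 → 2
26: 4, 19 → 2
4: none → 0
19: none → 0
Total inversions: 1 + 1 + 4 + 2 + 2 + 0 + 0 = 10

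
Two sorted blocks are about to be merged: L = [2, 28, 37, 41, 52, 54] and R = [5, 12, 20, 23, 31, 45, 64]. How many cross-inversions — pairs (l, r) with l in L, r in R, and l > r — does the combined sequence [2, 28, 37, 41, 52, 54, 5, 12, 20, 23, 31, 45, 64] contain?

For each element r of the right run, count left-run elements greater than r:
r = 5: 28, 37, 41, 52, 54 → 5
r = 12: 28, 37, 41, 52, 54 → 5
r = 20: 28, 37, 41, 52, 54 → 5
r = 23: 28, 37, 41, 52, 54 → 5
r = 31: 37, 41, 52, 54 → 4
r = 45: 52, 54 → 2
r = 64: none → 0
Cross-inversions: 5 + 5 + 5 + 5 + 4 + 2 + 0 = 26

26 split inversions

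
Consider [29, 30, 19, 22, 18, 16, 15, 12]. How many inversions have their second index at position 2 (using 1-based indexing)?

The element at index 2 is 30.
Elements before it: 29
None of them are larger than 30.

0 such elements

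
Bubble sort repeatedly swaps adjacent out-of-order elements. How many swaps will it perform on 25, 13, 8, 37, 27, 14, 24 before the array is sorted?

Minimum adjacent swaps = number of inversions (each swap of adjacent out-of-order elements removes one inversion and no swap can remove more).
Count inversions — for each element, later elements that are smaller:
25: 13, 8, 14, 24 → 4
13: 8 → 1
8: none → 0
37: 27, 14, 24 → 3
27: 14, 24 → 2
14: none → 0
24: none → 0
Total inversions: 4 + 1 + 0 + 3 + 2 + 0 + 0 = 10

Swaps: 10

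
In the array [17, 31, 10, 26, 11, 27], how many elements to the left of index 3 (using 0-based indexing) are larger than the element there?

1

The element at index 3 is 26.
Elements before it: 17, 31, 10
Those larger than 26: 31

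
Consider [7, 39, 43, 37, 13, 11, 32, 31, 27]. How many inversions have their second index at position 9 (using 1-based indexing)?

5 such elements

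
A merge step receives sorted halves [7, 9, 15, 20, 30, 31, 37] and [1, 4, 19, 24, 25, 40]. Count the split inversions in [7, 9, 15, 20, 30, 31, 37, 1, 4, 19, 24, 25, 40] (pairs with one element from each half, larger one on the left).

For each element r of the right run, count left-run elements greater than r:
r = 1: 7, 9, 15, 20, 30, 31, 37 → 7
r = 4: 7, 9, 15, 20, 30, 31, 37 → 7
r = 19: 20, 30, 31, 37 → 4
r = 24: 30, 31, 37 → 3
r = 25: 30, 31, 37 → 3
r = 40: none → 0
Cross-inversions: 7 + 7 + 4 + 3 + 3 + 0 = 24

24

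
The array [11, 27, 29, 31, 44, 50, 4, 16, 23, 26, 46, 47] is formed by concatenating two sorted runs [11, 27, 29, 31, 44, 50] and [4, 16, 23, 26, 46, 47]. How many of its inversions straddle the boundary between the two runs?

23 cross-inversions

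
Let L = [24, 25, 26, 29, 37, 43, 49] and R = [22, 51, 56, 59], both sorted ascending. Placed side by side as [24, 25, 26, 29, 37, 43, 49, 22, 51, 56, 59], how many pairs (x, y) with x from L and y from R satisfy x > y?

7

Take each right-half value and tally the left-half values above it:
r = 22: 24, 25, 26, 29, 37, 43, 49 → 7
r = 51: none → 0
r = 56: none → 0
r = 59: none → 0
Cross-inversions: 7 + 0 + 0 + 0 = 7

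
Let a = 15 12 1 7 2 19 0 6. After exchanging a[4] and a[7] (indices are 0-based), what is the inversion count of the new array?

19

Positions 4 and 7 hold 2 and 6; after swapping, the array is [15, 12, 1, 7, 6, 19, 0, 2].
Element-by-element contributions:
15 → 12, 1, 7, 6, 0, 2 → 6
12 → 1, 7, 6, 0, 2 → 5
1 → 0 → 1
7 → 6, 0, 2 → 3
6 → 0, 2 → 2
19 → 0, 2 → 2
0 → none → 0
2 → none → 0
Sum: 6 + 5 + 1 + 3 + 2 + 2 + 0 + 0 = 19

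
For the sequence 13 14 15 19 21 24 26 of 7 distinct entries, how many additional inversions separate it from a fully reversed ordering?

Maximum inversions for 7 distinct elements is C(7, 2) = 7·6/2 = 21.
Current inversions — for each element, count later smaller elements:
13: 0
14: 0
15: 0
19: 0
21: 0
24: 0
26: 0
Current total: 0 + 0 + 0 + 0 + 0 + 0 + 0 = 0
Shortfall: 21 − 0 = 21

21 inversions short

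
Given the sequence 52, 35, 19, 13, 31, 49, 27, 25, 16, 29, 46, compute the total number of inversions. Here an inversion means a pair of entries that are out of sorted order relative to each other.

31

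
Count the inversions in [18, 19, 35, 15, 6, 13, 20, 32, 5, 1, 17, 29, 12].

46

Count, for each position, how many later elements it exceeds:
18 → 15, 6, 13, 5, 1, 17, 12 → 7
19 → 15, 6, 13, 5, 1, 17, 12 → 7
35 → 15, 6, 13, 20, 32, 5, 1, 17, 29, 12 → 10
15 → 6, 13, 5, 1, 12 → 5
6 → 5, 1 → 2
13 → 5, 1, 12 → 3
20 → 5, 1, 17, 12 → 4
32 → 5, 1, 17, 29, 12 → 5
5 → 1 → 1
1 → none → 0
17 → 12 → 1
29 → 12 → 1
12 → none → 0
Sum: 7 + 7 + 10 + 5 + 2 + 3 + 4 + 5 + 1 + 0 + 1 + 1 + 0 = 46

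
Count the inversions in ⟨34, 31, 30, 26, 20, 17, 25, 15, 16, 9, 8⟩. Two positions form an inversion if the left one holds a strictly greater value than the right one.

52

Count, for each position, how many later elements it exceeds:
34: 10
31: 9
30: 8
26: 7
20: 5
17: 4
25: 4
15: 2
16: 2
9: 1
8: 0
Sum: 10 + 9 + 8 + 7 + 5 + 4 + 4 + 2 + 2 + 1 + 0 = 52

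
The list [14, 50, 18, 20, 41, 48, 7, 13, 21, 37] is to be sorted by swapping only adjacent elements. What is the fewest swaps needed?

Each adjacent swap fixes exactly one inversion, so the minimum swap count equals the number of inversions.
Count inversions — for each element, later elements that are smaller:
14: 7, 13 → 2
50: 18, 20, 41, 48, 7, 13, 21, 37 → 8
18: 7, 13 → 2
20: 7, 13 → 2
41: 7, 13, 21, 37 → 4
48: 7, 13, 21, 37 → 4
7: none → 0
13: none → 0
21: none → 0
37: none → 0
Total inversions: 2 + 8 + 2 + 2 + 4 + 4 + 0 + 0 + 0 + 0 = 22

22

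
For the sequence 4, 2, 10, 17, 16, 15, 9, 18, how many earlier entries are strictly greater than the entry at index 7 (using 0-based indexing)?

The element at index 7 is 18.
Elements before it: 4, 2, 10, 17, 16, 15, 9
None of them are larger than 18.

0 such elements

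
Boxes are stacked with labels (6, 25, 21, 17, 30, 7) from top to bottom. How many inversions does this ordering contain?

7

Out-of-order index pairs (0-indexed):
(1,2): 25 > 21
(1,3): 25 > 17
(1,5): 25 > 7
(2,3): 21 > 17
(2,5): 21 > 7
(3,5): 17 > 7
(4,5): 30 > 7
That's 7 pairs.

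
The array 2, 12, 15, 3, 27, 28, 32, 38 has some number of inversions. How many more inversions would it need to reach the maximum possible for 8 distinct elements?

Maximum inversions for 8 distinct elements is C(8, 2) = 8·7/2 = 28.
Current inversions — for each element, count later smaller elements:
2: 0
12: 1
15: 1
3: 0
27: 0
28: 0
32: 0
38: 0
Current total: 0 + 1 + 1 + 0 + 0 + 0 + 0 + 0 = 2
Shortfall: 28 − 2 = 26

26 inversions short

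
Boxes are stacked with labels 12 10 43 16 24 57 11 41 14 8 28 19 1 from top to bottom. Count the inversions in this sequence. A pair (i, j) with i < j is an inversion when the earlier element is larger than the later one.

44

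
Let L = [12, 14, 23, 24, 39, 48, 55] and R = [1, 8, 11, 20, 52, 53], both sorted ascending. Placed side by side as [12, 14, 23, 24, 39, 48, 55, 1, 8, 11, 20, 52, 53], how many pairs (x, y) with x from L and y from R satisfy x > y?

28

For each element r of the right run, count left-run elements greater than r:
r = 1: 12, 14, 23, 24, 39, 48, 55 → 7
r = 8: 12, 14, 23, 24, 39, 48, 55 → 7
r = 11: 12, 14, 23, 24, 39, 48, 55 → 7
r = 20: 23, 24, 39, 48, 55 → 5
r = 52: 55 → 1
r = 53: 55 → 1
Cross-inversions: 7 + 7 + 7 + 5 + 1 + 1 = 28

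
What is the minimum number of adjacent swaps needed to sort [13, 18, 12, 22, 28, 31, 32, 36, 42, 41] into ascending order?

3

Each adjacent swap fixes exactly one inversion, so the minimum swap count equals the number of inversions.
Count inversions — for each element, later elements that are smaller:
13: 12 → 1
18: 12 → 1
12: none → 0
22: none → 0
28: none → 0
31: none → 0
32: none → 0
36: none → 0
42: 41 → 1
41: none → 0
Total inversions: 1 + 1 + 0 + 0 + 0 + 0 + 0 + 0 + 1 + 0 = 3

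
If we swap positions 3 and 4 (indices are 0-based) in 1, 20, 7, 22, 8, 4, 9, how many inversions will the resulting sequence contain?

8

Positions 3 and 4 hold 22 and 8; after swapping, the array is [1, 20, 7, 8, 22, 4, 9].
Count, for each position, how many later elements it exceeds:
1 → none → 0
20 → 7, 8, 4, 9 → 4
7 → 4 → 1
8 → 4 → 1
22 → 4, 9 → 2
4 → none → 0
9 → none → 0
Sum: 0 + 4 + 1 + 1 + 2 + 0 + 0 = 8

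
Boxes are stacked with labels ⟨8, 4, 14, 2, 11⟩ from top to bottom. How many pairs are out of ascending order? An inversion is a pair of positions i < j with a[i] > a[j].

Sweep left to right; for each value list the smaller values that follow it:
8 → 4, 2 → 2
4 → 2 → 1
14 → 2, 11 → 2
2 → none → 0
11 → none → 0
Sum: 2 + 1 + 2 + 0 + 0 = 5

5 out-of-order pairs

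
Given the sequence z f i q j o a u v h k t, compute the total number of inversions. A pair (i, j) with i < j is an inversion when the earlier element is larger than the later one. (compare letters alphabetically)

30 inversions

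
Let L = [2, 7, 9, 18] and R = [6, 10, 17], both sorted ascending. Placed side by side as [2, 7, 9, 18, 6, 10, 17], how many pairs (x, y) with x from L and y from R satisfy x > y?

Take each right-half value and tally the left-half values above it:
r = 6: 7, 9, 18 → 3
r = 10: 18 → 1
r = 17: 18 → 1
Cross-inversions: 3 + 1 + 1 = 5

5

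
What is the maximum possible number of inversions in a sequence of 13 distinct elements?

78

The maximum occurs when the array is in strictly decreasing order: every one of the C(13, 2) pairs is inverted.
C(13, 2) = 13·12/2 = 78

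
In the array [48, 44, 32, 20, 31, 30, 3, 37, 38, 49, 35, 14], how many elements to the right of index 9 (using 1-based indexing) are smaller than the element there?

2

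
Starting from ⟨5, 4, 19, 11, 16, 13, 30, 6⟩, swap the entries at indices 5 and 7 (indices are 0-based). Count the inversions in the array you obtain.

9

Positions 5 and 7 hold 13 and 6; after swapping, the array is [5, 4, 19, 11, 16, 6, 30, 13].
Element-by-element contributions:
5: 1
4: 0
19: 4
11: 1
16: 2
6: 0
30: 1
13: 0
Sum: 1 + 0 + 4 + 1 + 2 + 0 + 1 + 0 = 9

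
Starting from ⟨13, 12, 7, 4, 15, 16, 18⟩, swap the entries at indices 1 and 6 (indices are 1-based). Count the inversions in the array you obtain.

9 inversions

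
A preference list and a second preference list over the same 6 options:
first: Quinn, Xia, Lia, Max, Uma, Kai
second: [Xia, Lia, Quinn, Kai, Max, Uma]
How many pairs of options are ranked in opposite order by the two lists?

4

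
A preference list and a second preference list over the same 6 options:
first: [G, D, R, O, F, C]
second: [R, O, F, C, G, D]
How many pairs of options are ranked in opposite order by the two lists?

8 pairs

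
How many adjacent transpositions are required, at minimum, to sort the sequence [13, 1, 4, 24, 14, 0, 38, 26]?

There are 9 adjacent swaps.

The minimum number of adjacent swaps to sort an array equals its inversion count, since every such swap removes exactly one inversion.
Count inversions — for each element, later elements that are smaller:
13: 1, 4, 0 → 3
1: 0 → 1
4: 0 → 1
24: 14, 0 → 2
14: 0 → 1
0: none → 0
38: 26 → 1
26: none → 0
Total inversions: 3 + 1 + 1 + 2 + 1 + 0 + 1 + 0 = 9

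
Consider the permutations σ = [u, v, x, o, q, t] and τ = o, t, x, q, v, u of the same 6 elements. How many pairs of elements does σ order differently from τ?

Assign each item its position (1..6) in the first ordering, then rewrite the second ordering as that position sequence:
positions: u→1, v→2, x→3, o→4, q→5, t→6
second ordering as positions: [4, 6, 3, 5, 2, 1]
Discordant pairs = inversions in this position sequence.
4: 3, 2, 1 → 3
6: 3, 5, 2, 1 → 4
3: 2, 1 → 2
5: 2, 1 → 2
2: 1 → 1
1: 0
Total: 3 + 4 + 2 + 2 + 1 + 0 = 12

12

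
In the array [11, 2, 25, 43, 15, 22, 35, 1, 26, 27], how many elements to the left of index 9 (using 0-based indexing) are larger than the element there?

2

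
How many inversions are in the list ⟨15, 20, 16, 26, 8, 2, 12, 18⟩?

Count, for each position, how many later elements it exceeds:
15 → 8, 2, 12 → 3
20 → 16, 8, 2, 12, 18 → 5
16 → 8, 2, 12 → 3
26 → 8, 2, 12, 18 → 4
8 → 2 → 1
2 → none → 0
12 → none → 0
18 → none → 0
Sum: 3 + 5 + 3 + 4 + 1 + 0 + 0 + 0 = 16

16 inversions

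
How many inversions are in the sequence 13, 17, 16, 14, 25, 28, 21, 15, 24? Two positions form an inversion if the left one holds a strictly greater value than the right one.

12

Count, for each position, how many later elements it exceeds:
13 → none → 0
17 → 16, 14, 15 → 3
16 → 14, 15 → 2
14 → none → 0
25 → 21, 15, 24 → 3
28 → 21, 15, 24 → 3
21 → 15 → 1
15 → none → 0
24 → none → 0
Sum: 0 + 3 + 2 + 0 + 3 + 3 + 1 + 0 + 0 = 12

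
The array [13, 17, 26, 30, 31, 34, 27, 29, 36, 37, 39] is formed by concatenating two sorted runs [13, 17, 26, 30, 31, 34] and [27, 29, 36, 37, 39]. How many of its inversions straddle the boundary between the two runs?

For each element r of the right run, count left-run elements greater than r:
r = 27: 30, 31, 34 → 3
r = 29: 30, 31, 34 → 3
r = 36: none → 0
r = 37: none → 0
r = 39: none → 0
Cross-inversions: 3 + 3 + 0 + 0 + 0 = 6

There are 6 cross-inversions.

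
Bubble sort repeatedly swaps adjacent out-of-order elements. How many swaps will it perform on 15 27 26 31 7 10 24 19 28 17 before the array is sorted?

Swaps: 23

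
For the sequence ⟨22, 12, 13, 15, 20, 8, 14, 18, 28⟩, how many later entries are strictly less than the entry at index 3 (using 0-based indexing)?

2 such elements

The element at index 3 is 15.
Elements after it: 20, 8, 14, 18, 28
Those smaller than 15: 8, 14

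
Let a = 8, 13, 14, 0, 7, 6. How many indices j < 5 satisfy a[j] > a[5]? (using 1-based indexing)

The element at index 5 is 7.
Elements before it: 8, 13, 14, 0
Those larger than 7: 8, 13, 14

3 such elements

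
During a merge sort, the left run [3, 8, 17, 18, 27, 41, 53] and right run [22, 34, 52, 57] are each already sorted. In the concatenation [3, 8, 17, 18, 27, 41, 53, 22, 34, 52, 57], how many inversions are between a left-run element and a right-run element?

6

Take each right-half value and tally the left-half values above it:
r = 22: 27, 41, 53 → 3
r = 34: 41, 53 → 2
r = 52: 53 → 1
r = 57: none → 0
Cross-inversions: 3 + 2 + 1 + 0 = 6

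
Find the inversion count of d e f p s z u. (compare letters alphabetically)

1 inversion

Sweep left to right; for each value list the smaller values that follow it:
d → none → 0
e → none → 0
f → none → 0
p → none → 0
s → none → 0
z → u → 1
u → none → 0
Sum: 0 + 0 + 0 + 0 + 0 + 1 + 0 = 1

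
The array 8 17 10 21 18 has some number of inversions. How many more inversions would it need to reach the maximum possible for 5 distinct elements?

Maximum inversions for 5 distinct elements is C(5, 2) = 5·4/2 = 10.
Current inversions — for each element, count later smaller elements:
8: 0
17: 1
10: 0
21: 1
18: 0
Current total: 0 + 1 + 0 + 1 + 0 = 2
Shortfall: 10 − 2 = 8

8 inversions short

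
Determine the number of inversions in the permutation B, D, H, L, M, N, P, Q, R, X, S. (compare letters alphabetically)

Element-by-element contributions:
B → none → 0
D → none → 0
H → none → 0
L → none → 0
M → none → 0
N → none → 0
P → none → 0
Q → none → 0
R → none → 0
X → S → 1
S → none → 0
Sum: 0 + 0 + 0 + 0 + 0 + 0 + 0 + 0 + 0 + 1 + 0 = 1

1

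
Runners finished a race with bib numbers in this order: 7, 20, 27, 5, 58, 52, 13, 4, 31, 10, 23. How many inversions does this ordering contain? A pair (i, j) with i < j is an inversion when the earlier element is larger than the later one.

27 out-of-order pairs

For each element, count later entries that are smaller:
7: 2
20: 4
27: 5
5: 1
58: 6
52: 5
13: 2
4: 0
31: 2
10: 0
23: 0
Sum: 2 + 4 + 5 + 1 + 6 + 5 + 2 + 0 + 2 + 0 + 0 = 27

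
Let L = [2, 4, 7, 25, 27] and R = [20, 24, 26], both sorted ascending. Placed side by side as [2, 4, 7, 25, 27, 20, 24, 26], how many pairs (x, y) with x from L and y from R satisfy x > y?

Take each right-half value and tally the left-half values above it:
r = 20: 25, 27 → 2
r = 24: 25, 27 → 2
r = 26: 27 → 1
Cross-inversions: 2 + 2 + 1 = 5

Split inversions: 5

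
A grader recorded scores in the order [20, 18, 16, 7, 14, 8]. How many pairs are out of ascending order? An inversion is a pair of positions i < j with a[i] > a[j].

13

Count, for each position, how many later elements it exceeds:
20 → 18, 16, 7, 14, 8 → 5
18 → 16, 7, 14, 8 → 4
16 → 7, 14, 8 → 3
7 → none → 0
14 → 8 → 1
8 → none → 0
Sum: 5 + 4 + 3 + 0 + 1 + 0 = 13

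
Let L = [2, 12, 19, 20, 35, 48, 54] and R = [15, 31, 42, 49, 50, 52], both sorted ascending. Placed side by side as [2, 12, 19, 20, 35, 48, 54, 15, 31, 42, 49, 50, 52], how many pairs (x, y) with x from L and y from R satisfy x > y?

Take each right-half value and tally the left-half values above it:
r = 15: 19, 20, 35, 48, 54 → 5
r = 31: 35, 48, 54 → 3
r = 42: 48, 54 → 2
r = 49: 54 → 1
r = 50: 54 → 1
r = 52: 54 → 1
Cross-inversions: 5 + 3 + 2 + 1 + 1 + 1 = 13

13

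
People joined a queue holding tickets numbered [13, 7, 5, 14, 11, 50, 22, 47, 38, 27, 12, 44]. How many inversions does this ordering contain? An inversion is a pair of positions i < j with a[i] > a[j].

21

Count, for each position, how many later elements it exceeds:
13 → 7, 5, 11, 12 → 4
7 → 5 → 1
5 → none → 0
14 → 11, 12 → 2
11 → none → 0
50 → 22, 47, 38, 27, 12, 44 → 6
22 → 12 → 1
47 → 38, 27, 12, 44 → 4
38 → 27, 12 → 2
27 → 12 → 1
12 → none → 0
44 → none → 0
Sum: 4 + 1 + 0 + 2 + 0 + 6 + 1 + 4 + 2 + 1 + 0 + 0 = 21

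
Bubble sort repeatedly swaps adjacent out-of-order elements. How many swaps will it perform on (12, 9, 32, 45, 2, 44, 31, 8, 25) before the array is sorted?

The minimum number of adjacent swaps to sort an array equals its inversion count, since every such swap removes exactly one inversion.
Count inversions — for each element, later elements that are smaller:
12: 9, 2, 8 → 3
9: 2, 8 → 2
32: 2, 31, 8, 25 → 4
45: 2, 44, 31, 8, 25 → 5
2: none → 0
44: 31, 8, 25 → 3
31: 8, 25 → 2
8: none → 0
25: none → 0
Total inversions: 3 + 2 + 4 + 5 + 0 + 3 + 2 + 0 + 0 = 19

19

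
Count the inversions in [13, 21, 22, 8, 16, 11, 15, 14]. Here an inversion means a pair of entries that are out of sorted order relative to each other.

Count, for each position, how many later elements it exceeds:
13 → 8, 11 → 2
21 → 8, 16, 11, 15, 14 → 5
22 → 8, 16, 11, 15, 14 → 5
8 → none → 0
16 → 11, 15, 14 → 3
11 → none → 0
15 → 14 → 1
14 → none → 0
Sum: 2 + 5 + 5 + 0 + 3 + 0 + 1 + 0 = 16

16 inversions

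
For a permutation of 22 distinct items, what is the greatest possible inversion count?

231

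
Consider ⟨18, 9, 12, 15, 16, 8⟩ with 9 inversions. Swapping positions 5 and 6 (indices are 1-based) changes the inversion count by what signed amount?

-1

Positions 5 and 6 hold 16 and 8; after swapping, the array is [18, 9, 12, 15, 8, 16].
For each element, count later entries that are smaller:
18 → 9, 12, 15, 8, 16 → 5
9 → 8 → 1
12 → 8 → 1
15 → 8 → 1
8 → none → 0
16 → none → 0
Sum: 5 + 1 + 1 + 1 + 0 + 0 = 8
Change: 8 − 9 = -1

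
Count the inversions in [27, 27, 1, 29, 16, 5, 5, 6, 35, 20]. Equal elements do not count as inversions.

21

Sweep left to right; for each value list the smaller values that follow it:
27 → 1, 16, 5, 5, 6, 20 → 6
27 → 1, 16, 5, 5, 6, 20 → 6
1 → none → 0
29 → 16, 5, 5, 6, 20 → 5
16 → 5, 5, 6 → 3
5 → none → 0
5 → none → 0
6 → none → 0
35 → 20 → 1
20 → none → 0
Sum: 6 + 6 + 0 + 5 + 3 + 0 + 0 + 0 + 1 + 0 = 21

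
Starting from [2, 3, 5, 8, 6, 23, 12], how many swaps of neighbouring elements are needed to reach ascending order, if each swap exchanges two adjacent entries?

The minimum number of adjacent swaps to sort an array equals its inversion count, since every such swap removes exactly one inversion.
Count inversions — for each element, later elements that are smaller:
2: none → 0
3: none → 0
5: none → 0
8: 6 → 1
6: none → 0
23: 12 → 1
12: none → 0
Total inversions: 0 + 0 + 0 + 1 + 0 + 1 + 0 = 2

Swaps: 2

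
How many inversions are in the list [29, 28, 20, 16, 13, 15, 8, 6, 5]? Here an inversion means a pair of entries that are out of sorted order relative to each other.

35 inversions

Element-by-element contributions:
29: 8
28: 7
20: 6
16: 5
13: 3
15: 3
8: 2
6: 1
5: 0
Sum: 8 + 7 + 6 + 5 + 3 + 3 + 2 + 1 + 0 = 35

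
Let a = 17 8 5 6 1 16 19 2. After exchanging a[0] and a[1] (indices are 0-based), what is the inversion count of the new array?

15

Positions 0 and 1 hold 17 and 8; after swapping, the array is [8, 17, 5, 6, 1, 16, 19, 2].
Element-by-element contributions:
8: 4
17: 5
5: 2
6: 2
1: 0
16: 1
19: 1
2: 0
Sum: 4 + 5 + 2 + 2 + 0 + 1 + 1 + 0 = 15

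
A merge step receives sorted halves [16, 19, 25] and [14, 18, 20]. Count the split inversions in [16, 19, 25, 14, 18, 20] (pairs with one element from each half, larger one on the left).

6

Count, for every r in R, how many entries of L exceed r:
r = 14: 16, 19, 25 → 3
r = 18: 19, 25 → 2
r = 20: 25 → 1
Cross-inversions: 3 + 2 + 1 = 6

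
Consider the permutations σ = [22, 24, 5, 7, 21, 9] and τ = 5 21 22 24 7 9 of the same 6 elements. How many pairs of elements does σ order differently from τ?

5

Assign each item its position (1..6) in the first ordering, then rewrite the second ordering as that position sequence:
positions: 22→1, 24→2, 5→3, 7→4, 21→5, 9→6
second ordering as positions: [3, 5, 1, 2, 4, 6]
Discordant pairs = inversions in this position sequence.
3: 1, 2 → 2
5: 1, 2, 4 → 3
1: 0
2: 0
4: 0
6: 0
Total: 2 + 3 + 0 + 0 + 0 + 0 = 5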